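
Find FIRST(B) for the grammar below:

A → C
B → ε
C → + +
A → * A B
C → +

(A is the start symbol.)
To compute FIRST(B), examine every production with B on the left-hand side, reading each right-hand side left to right until a non-nullable symbol is reached.

From B → ε:
  - ε-production, so ε ∈ FIRST(B)

Collecting: FIRST(B) = { ε }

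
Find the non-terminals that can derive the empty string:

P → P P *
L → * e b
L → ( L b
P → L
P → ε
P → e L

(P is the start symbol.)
{ 'P' }

A non-terminal is nullable if it can derive ε (the empty string): either it has an ε-production, or it has a production whose right-hand side consists entirely of nullable non-terminals.

ε-productions: P → ε
So P is immediately nullable.
No further non-terminal can be added: every production for the remaining non-terminals contains a terminal or a non-nullable non-terminal.
Nullable = { 'P' }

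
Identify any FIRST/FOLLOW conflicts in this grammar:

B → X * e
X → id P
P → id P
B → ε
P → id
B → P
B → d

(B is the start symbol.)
A FIRST/FOLLOW conflict occurs when a non-terminal N has a nullable alternative N → β (β ⇒* ε) and another alternative N → α with FIRST(α) ∩ FOLLOW(N) ≠ ∅: on such a lookahead the parser cannot decide between expanding α and letting N vanish via β.

Nullable non-terminals: B.
FIRST sets used below: FIRST(X) = { 'id' }, FIRST(P) = { 'id' }

B: nullable alternative(s) B → ε; FOLLOW(B) = { $ }
  B → X * e: FIRST \ {ε} = { 'id' } — disjoint from FOLLOW(B)
  B → ε: FIRST \ {ε} = { } — this is the only nullable alternative, skip
  B → P: FIRST \ {ε} = { 'id' } — disjoint from FOLLOW(B)
  B → d: FIRST \ {ε} = { 'd' } — disjoint from FOLLOW(B)

P, X have no nullable alternative, so no FIRST/FOLLOW check is needed there.

No FIRST/FOLLOW conflicts found.

Answer: No FIRST/FOLLOW conflicts.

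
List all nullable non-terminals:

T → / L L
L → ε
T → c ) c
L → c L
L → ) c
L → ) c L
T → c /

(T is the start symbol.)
A non-terminal is nullable if it can derive ε (the empty string): either it has an ε-production, or it has a production whose right-hand side consists entirely of nullable non-terminals.

ε-productions: L → ε
So L is immediately nullable.
No further non-terminal can be added: every production for the remaining non-terminals contains a terminal or a non-nullable non-terminal.
Nullable = { 'L' }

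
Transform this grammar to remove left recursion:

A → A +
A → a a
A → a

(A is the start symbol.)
A is directly left-recursive. The standard transformation for
  A → A α₁ | ... | A α_m | β₁ | ... | β_n
is
  A  → β₁ A' | ... | β_n A'
  A' → α₁ A' | ... | α_m A' | ε

A → a a becomes A → a a A'
A → a becomes A → a A'
A → A + becomes A' → + A'
Add A' → ε

Resulting grammar:
A → a a A'
A → a A'
A' → + A'
A' → ε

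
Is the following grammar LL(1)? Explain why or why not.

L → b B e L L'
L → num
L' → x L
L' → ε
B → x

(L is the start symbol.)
Relevant sets:
  FOLLOW(L') = { $, 'x' }

For L:
  PREDICT(L → b B e L L') = { 'b' }
  PREDICT(L → num) = { 'num' }
For L':
  PREDICT(L' → x L) = { 'x' }
  PREDICT(L' → ε) = { $, 'x' }
B has a single production, so nothing to check there.

Conflict found: Predict set conflict for L': { 'x' }
The grammar is NOT LL(1).

Answer: No. Predict set conflict for L': { 'x' }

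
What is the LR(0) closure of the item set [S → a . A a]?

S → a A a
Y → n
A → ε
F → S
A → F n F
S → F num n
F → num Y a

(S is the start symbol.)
{ [A → . F n F], [A → .], [F → . S], [F → . num Y a], [S → . F num n], [S → . a A a], [S → a . A a] }

Start with: [S → a . A a]
  [S → a . A a] has the dot before A: add [A → .], [A → . F n F]
  [A → . F n F] has the dot before F: add [F → . S], [F → . num Y a]
  [F → . S] has the dot before S: add [S → . a A a], [S → . F num n]
No further items can be added.

CLOSURE = { [A → . F n F], [A → .], [F → . S], [F → . num Y a], [S → . F num n], [S → . a A a], [S → a . A a] }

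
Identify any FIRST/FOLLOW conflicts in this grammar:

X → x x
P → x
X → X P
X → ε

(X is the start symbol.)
Yes. X → x x with FOLLOW(X) on { 'x' }; X → X P with FOLLOW(X) on { 'x' }

A FIRST/FOLLOW conflict occurs when a non-terminal N has a nullable alternative N → β (β ⇒* ε) and another alternative N → α with FIRST(α) ∩ FOLLOW(N) ≠ ∅: on such a lookahead the parser cannot decide between expanding α and letting N vanish via β.

Nullable non-terminals: X.
FIRST sets used below: FIRST(X) = { 'x', ε }, FIRST(P) = { 'x' }

X: nullable alternative(s) X → ε; FOLLOW(X) = { $, 'x' }
  X → x x: FIRST \ {ε} = { 'x' } — overlaps FOLLOW(X) on { 'x' }: CONFLICT
  X → X P: FIRST \ {ε} = { 'x' } — overlaps FOLLOW(X) on { 'x' }: CONFLICT
  X → ε: FIRST \ {ε} = { } — this is the only nullable alternative, skip

P has no nullable alternative, so no FIRST/FOLLOW check is needed there.

So the grammar has 2 FIRST/FOLLOW conflicts (marked CONFLICT above).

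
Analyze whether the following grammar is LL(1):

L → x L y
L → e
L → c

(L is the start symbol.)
For L:
  PREDICT(L → x L y) = { 'x' }
  PREDICT(L → e) = { 'e' }
  PREDICT(L → c) = { 'c' }

All predict sets are disjoint. The grammar IS LL(1).

Answer: Yes, the grammar is LL(1).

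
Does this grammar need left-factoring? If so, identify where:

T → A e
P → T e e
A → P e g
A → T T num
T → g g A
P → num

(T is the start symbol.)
Left-factoring is needed when two productions for the same non-terminal
share a common prefix on the right-hand side.

Productions for T:
  T → A e
  T → g g A
Productions for P:
  P → T e e
  P → num
Productions for A:
  A → P e g
  A → T T num

No common prefixes found.

Answer: No, left-factoring is not needed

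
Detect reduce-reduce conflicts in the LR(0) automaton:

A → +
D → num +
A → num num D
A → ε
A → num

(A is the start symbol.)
No reduce-reduce conflicts

A reduce-reduce conflict occurs when an LR(0) state has two complete items [A → α .] and [B → β .] — both call for a reduction, and with no lookahead the parser cannot choose between them.

Augment with A' → A and build the canonical LR(0) collection (I0 = CLOSURE({[A' → . A]}), then GOTO on every symbol after a dot until no new states appear). It has 8 states:
  I0: { [A → . +], [A → . num num D], [A → . num], [A → .], [A' → . A] }  — shift, reduce
  I1: { [A → + .] }  — reduce
  I2: { [A' → A .] }  — accept
  I3: { [A → num . num D], [A → num .] }  — shift, reduce
  I4: { [A → num num . D], [D → . num +] }  — shift
  I5: { [A → num num D .] }  — reduce
  I6: { [D → num . +] }  — shift
  I7: { [D → num + .] }  — reduce

No state contains more than one complete item.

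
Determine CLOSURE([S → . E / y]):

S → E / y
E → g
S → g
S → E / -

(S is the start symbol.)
{ [E → . g], [S → . E / y] }

To compute CLOSURE, for each item [A → α.Bβ] where B is a non-terminal, add [B → .γ] for all productions B → γ; repeat for the newly added items until nothing changes.

Start with: [S → . E / y]
  [S → . E / y] has the dot before E: add [E → . g]
No further items can be added.

CLOSURE = { [E → . g], [S → . E / y] }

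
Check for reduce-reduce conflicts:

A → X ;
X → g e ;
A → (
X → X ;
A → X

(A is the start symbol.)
Yes — I7: [A → X ; .] vs [X → X ; .]

A reduce-reduce conflict occurs when an LR(0) state has two complete items [A → α .] and [B → β .] — both call for a reduction, and with no lookahead the parser cannot choose between them.

Augment with A' → A and build the canonical LR(0) collection (I0 = CLOSURE({[A' → . A]}), then GOTO on every symbol after a dot until no new states appear). It has 8 states:
  I0: { [A → . (], [A → . X ;], [A → . X], [A' → . A], [X → . X ;], [X → . g e ;] }  — shift
  I1: { [A → ( .] }  — reduce
  I2: { [A' → A .] }  — accept
  I3: { [A → X . ;], [A → X .], [X → X . ;] }  — shift, reduce
  I4: { [X → g . e ;] }  — shift
  I5: { [X → g e . ;] }  — shift
  I6: { [X → g e ; .] }  — reduce
  I7: { [A → X ; .], [X → X ; .] }  — 2 reduces

I7 contains complete items [A → X ; .], [X → X ; .] — reduce-reduce conflict.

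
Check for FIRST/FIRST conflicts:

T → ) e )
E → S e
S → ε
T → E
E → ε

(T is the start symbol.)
No FIRST/FIRST conflicts.

A FIRST/FIRST conflict occurs when two productions N → α and N → β for the same non-terminal have FIRST(α) ∩ FIRST(β) ≠ ∅ (with ε ∈ FIRST of a nullable right-hand side, so two nullable alternatives also conflict).

FIRST sets of the non-terminals at (or reachable through a nullable prefix from) the front of some alternative:
  FIRST(E) = { 'e', ε }
  FIRST(S) = { ε }

Productions for T:
  T → ) e ): FIRST = { ')' }
  T → E: FIRST = { 'e', ε }
Productions for E:
  E → S e: FIRST = { 'e' }
  E → ε: FIRST = { ε }
S has only one production, so no FIRST/FIRST conflict is possible there.

All alternatives of each non-terminal have pairwise disjoint FIRST sets.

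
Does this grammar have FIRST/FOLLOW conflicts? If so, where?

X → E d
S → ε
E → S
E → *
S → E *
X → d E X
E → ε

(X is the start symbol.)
Nullable non-terminals: E, S.
FIRST sets used below: FIRST(S) = { '*', ε }, FIRST(E) = { '*', ε }

E: nullable alternative(s) E → S, E → ε; FOLLOW(E) = { '*', 'd' }
  E → S: FIRST \ {ε} = { '*' } — overlaps FOLLOW(E) on { '*' }: CONFLICT
  E → *: FIRST \ {ε} = { '*' } — overlaps FOLLOW(E) on { '*' }: CONFLICT
  E → ε: FIRST \ {ε} = { } — disjoint from FOLLOW(E)

S: nullable alternative(s) S → ε; FOLLOW(S) = { '*', 'd' }
  S → ε: FIRST \ {ε} = { } — this is the only nullable alternative, skip
  S → E *: FIRST \ {ε} = { '*' } — overlaps FOLLOW(S) on { '*' }: CONFLICT

X has no nullable alternative, so no FIRST/FOLLOW check is needed there.

So the grammar has 3 FIRST/FOLLOW conflicts (marked CONFLICT above).

Answer: Yes. S → E '*' with FOLLOW(S) on { '*' }; E → S with FOLLOW(E) on { '*' }; E → '*' with FOLLOW(E) on { '*' }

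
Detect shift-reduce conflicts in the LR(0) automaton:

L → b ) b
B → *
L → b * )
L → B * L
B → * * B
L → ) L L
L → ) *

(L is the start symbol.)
A shift-reduce conflict occurs when an LR(0) state has both:
  - a complete (reduce) item [A → α .] (dot at the end), and
  - a shift item [B → β . c γ] (dot before a terminal).

Augment with L' → L and build the canonical LR(0) collection (I0 = CLOSURE({[L' → . L]}), then GOTO on every symbol after a dot until no new states appear). It has 17 states:
  I0: { [B → . * * B], [B → . *], [L → . ) *], [L → . ) L L], [L → . B * L], [L → . b ) b], [L → . b * )], [L' → . L] }  — shift
  I1: { [B → . * * B], [B → . *], [L → ) . *], [L → ) . L L], [L → . ) *], [L → . ) L L], [L → . B * L], [L → . b ) b], [L → . b * )] }  — shift
  I2: { [B → * . * B], [B → * .] }  — shift, reduce
  I3: { [L → B . * L] }  — shift
  I4: { [L' → L .] }  — accept
  I5: { [L → b . ) b], [L → b . * )] }  — shift
  I6: { [L → b ) . b] }  — shift
  I7: { [L → b * . )] }  — shift
  I8: { [L → b * ) .] }  — reduce
  I9: { [L → b ) b .] }  — reduce
  I10: { [B → . * * B], [B → . *], [L → . ) *], [L → . ) L L], [L → . B * L], [L → . b ) b], [L → . b * )], [L → B * . L] }  — shift
  I11: { [L → B * L .] }  — reduce
  I12: { [B → * * . B], [B → . * * B], [B → . *] }  — shift
  I13: { [B → * * B .] }  — reduce
  I14: { [B → * . * B], [B → * .], [L → ) * .] }  — shift, 2 reduces
  I15: { [B → . * * B], [B → . *], [L → ) L . L], [L → . ) *], [L → . ) L L], [L → . B * L], [L → . b ) b], [L → . b * )] }  — shift
  I16: { [L → ) L L .] }  — reduce

I2 contains reduce item [B → * .] and shift item [B → * . * B] — shift-reduce conflict.
I14 contains reduce items [B → * .], [L → ) * .] and shift item [B → * . * B] — shift-reduce conflict.

Answer: Yes — I2: [B → * .] vs [B → * . * B]; I14: [B → * .] vs [B → * . * B]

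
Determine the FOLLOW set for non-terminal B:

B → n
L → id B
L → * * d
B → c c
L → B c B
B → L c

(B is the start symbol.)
B is the start symbol, so $ ∈ FOLLOW(B).
In L → id B: B is at the end, add FOLLOW(L)
In L → B c B: B is followed by c B, add FIRST(c B) \ {ε} = { 'c' }
In L → B c B: B is at the end, add FOLLOW(L)

The FOLLOW sets referred to above (computed the same way, to a fixed point):
  FOLLOW(L) = { 'c' }

Taking the union: FOLLOW(B) = { $, 'c' }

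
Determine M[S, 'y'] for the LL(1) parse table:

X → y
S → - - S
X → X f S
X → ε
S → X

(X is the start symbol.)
S → X

To find M[S, 'y'], we find productions for S where 'y' is in the predict set (PREDICT(N → α) = (FIRST(α) \ {ε}) ∪ (FOLLOW(N) if α ⇒* ε)).

Relevant sets:
  FIRST(X) = { 'f', 'y', ε }
  FOLLOW(S) = { $, 'f' }

S → - - S: PREDICT = { '-' }
S → X: PREDICT = { $, 'f', 'y' }
  'y' is in predict set, so this production goes in M[S, 'y']

M[S, 'y'] = S → X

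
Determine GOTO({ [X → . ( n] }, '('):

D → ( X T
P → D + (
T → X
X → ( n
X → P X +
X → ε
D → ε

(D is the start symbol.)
GOTO(I, '(') = CLOSURE({ [A → αX.β] : [A → α.Xβ] ∈ I, X = '(' })

Items with dot before '(', with the dot advanced:
  [X → . ( n] → [X → ( . n]
Closure adds nothing (no advanced item has the dot before a non-terminal).

GOTO = { [X → ( . n] }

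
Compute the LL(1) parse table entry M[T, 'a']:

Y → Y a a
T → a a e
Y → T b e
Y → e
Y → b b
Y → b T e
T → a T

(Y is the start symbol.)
To find M[T, 'a'], we find productions for T where 'a' is in the predict set (PREDICT(N → α) = (FIRST(α) \ {ε}) ∪ (FOLLOW(N) if α ⇒* ε)).

T → a a e: PREDICT = { 'a' }
  'a' is in predict set, so this production goes in M[T, 'a']
T → a T: PREDICT = { 'a' }
  'a' is in predict set, so this production goes in M[T, 'a']

M[T, 'a'] = T → a a e, T → a T  (a multiply-defined cell — the grammar is not LL(1))

Answer: T → a a e, T → a T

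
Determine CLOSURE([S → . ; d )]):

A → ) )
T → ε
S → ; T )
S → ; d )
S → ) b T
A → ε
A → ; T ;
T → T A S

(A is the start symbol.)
To compute CLOSURE, for each item [A → α.Bβ] where B is a non-terminal, add [B → .γ] for all productions B → γ; repeat for the newly added items until nothing changes.

Start with: [S → . ; d )]
The dot precedes the terminal ';', so nothing is added.

CLOSURE = { [S → . ; d )] }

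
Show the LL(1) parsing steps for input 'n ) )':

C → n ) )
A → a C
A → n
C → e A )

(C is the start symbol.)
LL(1) parsing maintains a stack (initially the start symbol over $) and the input. At each step: if the stack top is a terminal, match it against the current input token; if it is a non-terminal N, replace it with the RHS of M[N, lookahead] (the unique production whose predict set contains the lookahead).

Stack is shown with the top on the left.

Stack    Input    Action
------------------------
C $      n ) ) $  output C → n ) )
n ) ) $  n ) ) $  match 'n'
) ) $    ) ) $    match ')'
) $      ) $      match ')'
$        $        accept

The string is accepted.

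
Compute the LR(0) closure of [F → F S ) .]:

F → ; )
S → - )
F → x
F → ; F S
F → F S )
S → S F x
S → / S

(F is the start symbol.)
Start with: [F → F S ) .]
The dot is at the end, so nothing is added.

CLOSURE = { [F → F S ) .] }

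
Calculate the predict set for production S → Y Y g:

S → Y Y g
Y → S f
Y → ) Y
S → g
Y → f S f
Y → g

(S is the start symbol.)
PREDICT(S → Y Y g) = (FIRST(RHS) \ {ε}) ∪ (FOLLOW(S) if ε ∈ FIRST(RHS), i.e. RHS ⇒* ε)
FIRST(Y) = { ')', 'f', 'g' }
FIRST(Y Y g) = { ')', 'f', 'g' }
ε ∉ FIRST(Y Y g), so FOLLOW(S) is not added.
PREDICT(S → Y Y g) = { ')', 'f', 'g' }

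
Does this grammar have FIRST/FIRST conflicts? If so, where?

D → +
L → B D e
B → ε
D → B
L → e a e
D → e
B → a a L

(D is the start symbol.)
Yes. L → B D e / L → e a e on { 'e' }

FIRST sets of the non-terminals at (or reachable through a nullable prefix from) the front of some alternative:
  FIRST(B) = { 'a', ε }
  FIRST(D) = { '+', 'a', 'e', ε }

Productions for D:
  D → +: FIRST = { '+' }
  D → B: FIRST = { 'a', ε }
  D → e: FIRST = { 'e' }
Productions for L:
  L → B D e: FIRST = { '+', 'a', 'e' }
  L → e a e: FIRST = { 'e' }
Productions for B:
  B → ε: FIRST = { ε }
  B → a a L: FIRST = { 'a' }

Conflict for L: L → B D e and L → e a e
  Overlap: { 'e' }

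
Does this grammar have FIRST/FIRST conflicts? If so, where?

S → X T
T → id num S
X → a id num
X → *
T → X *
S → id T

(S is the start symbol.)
FIRST sets of the non-terminals at (or reachable through a nullable prefix from) the front of some alternative:
  FIRST(X) = { '*', 'a' }

Productions for S:
  S → X T: FIRST = { '*', 'a' }
  S → id T: FIRST = { 'id' }
Productions for T:
  T → id num S: FIRST = { 'id' }
  T → X *: FIRST = { '*', 'a' }
Productions for X:
  X → a id num: FIRST = { 'a' }
  X → *: FIRST = { '*' }

All alternatives of each non-terminal have pairwise disjoint FIRST sets.

Answer: No FIRST/FIRST conflicts.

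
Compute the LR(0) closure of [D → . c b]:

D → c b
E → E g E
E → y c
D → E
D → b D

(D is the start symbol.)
To compute CLOSURE, for each item [A → α.Bβ] where B is a non-terminal, add [B → .γ] for all productions B → γ; repeat for the newly added items until nothing changes.

Start with: [D → . c b]
The dot precedes the terminal c, so nothing is added.

CLOSURE = { [D → . c b] }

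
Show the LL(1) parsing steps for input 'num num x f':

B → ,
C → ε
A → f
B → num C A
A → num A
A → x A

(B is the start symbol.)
LL(1) parsing maintains a stack (initially the start symbol over $) and the input. At each step: if the stack top is a terminal, match it against the current input token; if it is a non-terminal N, replace it with the RHS of M[N, lookahead] (the unique production whose predict set contains the lookahead).

Stack is shown with the top on the left.

Stack      Input          Action
--------------------------------
B $        num num x f $  output B → num C A
num C A $  num num x f $  match 'num'
C A $      num x f $      output C → ε
A $        num x f $      output A → num A
num A $    num x f $      match 'num'
A $        x f $          output A → x A
x A $      x f $          match 'x'
A $        f $            output A → f
f $        f $            match 'f'
$          $              accept

The string is accepted.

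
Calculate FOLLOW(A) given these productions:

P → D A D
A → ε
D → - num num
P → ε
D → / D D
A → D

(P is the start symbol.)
{ '-', '/' }

In P → D A D: A is followed by D, add FIRST(D) \ {ε} = { '-', '/' }

Taking the union: FOLLOW(A) = { '-', '/' }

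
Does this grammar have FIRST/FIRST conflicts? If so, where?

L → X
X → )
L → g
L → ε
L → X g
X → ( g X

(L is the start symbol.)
FIRST sets of the non-terminals at (or reachable through a nullable prefix from) the front of some alternative:
  FIRST(X) = { '(', ')' }

Productions for L:
  L → X: FIRST = { '(', ')' }
  L → g: FIRST = { 'g' }
  L → ε: FIRST = { ε }
  L → X g: FIRST = { '(', ')' }
Productions for X:
  X → ): FIRST = { ')' }
  X → ( g X: FIRST = { '(' }

Conflict for L: L → X and L → X g
  Overlap: { '(', ')' }

Answer: Yes. L → X / L → X g on { '(', ')' }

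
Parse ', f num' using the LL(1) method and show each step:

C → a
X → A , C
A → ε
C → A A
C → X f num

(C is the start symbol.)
LL(1) parsing maintains a stack (initially the start symbol over $) and the input. At each step: if the stack top is a terminal, match it against the current input token; if it is a non-terminal N, replace it with the RHS of M[N, lookahead] (the unique production whose predict set contains the lookahead).

Stack is shown with the top on the left.

Stack          Input      Action
--------------------------------
C $            , f num $  output C → X f num
X f num $      , f num $  output X → A , C
A , C f num $  , f num $  output A → ε
, C f num $    , f num $  match ','
C f num $      f num $    output C → A A
A A f num $    f num $    output A → ε
A f num $      f num $    output A → ε
f num $        f num $    match 'f'
num $          num $      match 'num'
$              $          accept

The string is accepted.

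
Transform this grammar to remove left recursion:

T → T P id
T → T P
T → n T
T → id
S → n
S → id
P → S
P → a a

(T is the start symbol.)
T → n T T'
T → id T'
T' → P id T'
T' → P T'
T' → ε
S → n
S → id
P → S
P → a a

T is directly left-recursive. The standard transformation for
  A → A α₁ | ... | A α_m | β₁ | ... | β_n
is
  A  → β₁ A' | ... | β_n A'
  A' → α₁ A' | ... | α_m A' | ε

T → n T becomes T → n T T'
T → id becomes T → id T'
T → T P id becomes T' → P id T'
T → T P becomes T' → P T'
Add T' → ε

Productions for other non-terminals are unchanged:
  S → n
  S → id
  P → S
  P → a a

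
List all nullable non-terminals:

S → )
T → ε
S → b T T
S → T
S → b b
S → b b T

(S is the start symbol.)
{ 'S', 'T' }

ε-productions: T → ε
So T is immediately nullable.
S → T: every symbol on the right is nullable, so S is nullable too.
Every non-terminal is now nullable.
Nullable = { 'S', 'T' }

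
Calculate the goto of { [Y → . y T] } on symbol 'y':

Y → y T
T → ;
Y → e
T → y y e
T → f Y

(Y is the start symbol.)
GOTO(I, 'y') = CLOSURE({ [A → αX.β] : [A → α.Xβ] ∈ I, X = 'y' })

Items with dot before 'y', with the dot advanced:
  [Y → . y T] → [Y → y . T]
Closure of the advanced items:
  [Y → y . T] has the dot before T: add [T → . ;], [T → . y y e], [T → . f Y]

GOTO = { [T → . ;], [T → . f Y], [T → . y y e], [Y → y . T] }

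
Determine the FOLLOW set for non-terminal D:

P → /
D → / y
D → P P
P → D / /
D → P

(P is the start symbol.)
{ '/' }

To compute FOLLOW(D), find every occurrence of D on a right-hand side N → α D β: add FIRST(β) \ {ε}, and if β is empty or nullable also add FOLLOW(N). Iterate to a fixed point.

In P → D / /: D is followed by '/' '/', add FIRST('/' '/') \ {ε} = { '/' }

Taking the union: FOLLOW(D) = { '/' }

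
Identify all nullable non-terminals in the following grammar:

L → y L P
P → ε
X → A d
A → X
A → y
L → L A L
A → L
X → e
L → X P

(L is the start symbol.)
ε-productions: P → ε
So P is immediately nullable.
No further non-terminal can be added: every production for the remaining non-terminals contains a terminal or a non-nullable non-terminal.
Nullable = { 'P' }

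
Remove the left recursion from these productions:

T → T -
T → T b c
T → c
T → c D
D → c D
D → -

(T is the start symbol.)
T → c T'
T → c D T'
T' → - T'
T' → b c T'
T' → ε
D → c D
D → -

T is directly left-recursive. The standard transformation for
  A → A α₁ | ... | A α_m | β₁ | ... | β_n
is
  A  → β₁ A' | ... | β_n A'
  A' → α₁ A' | ... | α_m A' | ε

T → c becomes T → c T'
T → c D becomes T → c D T'
T → T - becomes T' → - T'
T → T b c becomes T' → b c T'
Add T' → ε

Productions for other non-terminals are unchanged:
  D → c D
  D → -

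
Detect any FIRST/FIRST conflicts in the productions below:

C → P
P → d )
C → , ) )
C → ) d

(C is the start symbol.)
A FIRST/FIRST conflict occurs when two productions N → α and N → β for the same non-terminal have FIRST(α) ∩ FIRST(β) ≠ ∅ (with ε ∈ FIRST of a nullable right-hand side, so two nullable alternatives also conflict).

FIRST sets of the non-terminals at (or reachable through a nullable prefix from) the front of some alternative:
  FIRST(P) = { 'd' }

Productions for C:
  C → P: FIRST = { 'd' }
  C → , ) ): FIRST = { ',' }
  C → ) d: FIRST = { ')' }
P has only one production, so no FIRST/FIRST conflict is possible there.

All alternatives of each non-terminal have pairwise disjoint FIRST sets.

Answer: No FIRST/FIRST conflicts.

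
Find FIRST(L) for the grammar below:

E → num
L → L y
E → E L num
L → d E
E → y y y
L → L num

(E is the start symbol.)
To compute FIRST(L), examine every production with L on the left-hand side, reading each right-hand side left to right until a non-nullable symbol is reached.

From L → L y:
  - L is the symbol being defined: contributes nothing new
    L is not nullable, so stop
From L → d E:
  - d is a terminal: add 'd' and stop
From L → L num:
  - L is the symbol being defined: contributes nothing new
    L is not nullable, so stop

Collecting: FIRST(L) = { 'd' }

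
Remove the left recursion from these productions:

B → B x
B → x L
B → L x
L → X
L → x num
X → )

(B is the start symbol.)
B is directly left-recursive. The standard transformation for
  A → A α₁ | ... | A α_m | β₁ | ... | β_n
is
  A  → β₁ A' | ... | β_n A'
  A' → α₁ A' | ... | α_m A' | ε

B → x L becomes B → x L B'
B → L x becomes B → L x B'
B → B x becomes B' → x B'
Add B' → ε

Productions for other non-terminals are unchanged:
  L → X
  L → x num
  X → )

Resulting grammar:
B → x L B'
B → L x B'
B' → x B'
B' → ε
L → X
L → x num
X → )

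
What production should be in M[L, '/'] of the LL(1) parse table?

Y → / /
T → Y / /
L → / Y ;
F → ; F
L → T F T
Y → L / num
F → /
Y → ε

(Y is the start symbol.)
To find M[L, '/'], we find productions for L where '/' is in the predict set (PREDICT(N → α) = (FIRST(α) \ {ε}) ∪ (FOLLOW(N) if α ⇒* ε)).

Relevant sets:
  FIRST(T) = { '/' }

L → / Y ;: PREDICT = { '/' }
  '/' is in predict set, so this production goes in M[L, '/']
L → T F T: PREDICT = { '/' }
  '/' is in predict set, so this production goes in M[L, '/']

M[L, '/'] = L → / Y ;, L → T F T  (a multiply-defined cell — the grammar is not LL(1))

Answer: L → / Y ;, L → T F T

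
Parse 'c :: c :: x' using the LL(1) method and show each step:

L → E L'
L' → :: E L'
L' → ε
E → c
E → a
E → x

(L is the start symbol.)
LL(1) parsing maintains a stack (initially the start symbol over $) and the input. At each step: if the stack top is a terminal, match it against the current input token; if it is a non-terminal N, replace it with the RHS of M[N, lookahead] (the unique production whose predict set contains the lookahead).

Stack is shown with the top on the left.

Stack      Input          Action
--------------------------------
L $        c :: c :: x $  output L → E L'
E L' $     c :: c :: x $  output E → c
c L' $     c :: c :: x $  match 'c'
L' $       :: c :: x $    output L' → :: E L'
:: E L' $  :: c :: x $    match '::'
E L' $     c :: x $       output E → c
c L' $     c :: x $       match 'c'
L' $       :: x $         output L' → :: E L'
:: E L' $  :: x $         match '::'
E L' $     x $            output E → x
x L' $     x $            match 'x'
L' $       $              output L' → ε
$          $              accept

The string is accepted.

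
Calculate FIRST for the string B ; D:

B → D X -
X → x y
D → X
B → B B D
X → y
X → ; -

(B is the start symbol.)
FIRST sets of the non-terminals involved (from the grammar, by fixed-point iteration):
  FIRST(B) = { ';', 'x', 'y' }

To compute FIRST(B ; D), process the symbols left to right:
Symbol B is a non-terminal. Add FIRST(B) \ {ε} = { ';', 'x', 'y' }
B is not nullable (ε ∉ FIRST(B)), so stop here.
FIRST(B ; D) = { ';', 'x', 'y' }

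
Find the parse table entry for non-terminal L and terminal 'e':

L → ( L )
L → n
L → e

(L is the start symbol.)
L → e

To find M[L, 'e'], we find productions for L where 'e' is in the predict set (PREDICT(N → α) = (FIRST(α) \ {ε}) ∪ (FOLLOW(N) if α ⇒* ε)).

L → ( L ): PREDICT = { '(' }
L → n: PREDICT = { 'n' }
L → e: PREDICT = { 'e' }
  'e' is in predict set, so this production goes in M[L, 'e']

M[L, 'e'] = L → e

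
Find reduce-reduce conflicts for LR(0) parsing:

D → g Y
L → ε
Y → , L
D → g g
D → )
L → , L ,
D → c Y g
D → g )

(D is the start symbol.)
A reduce-reduce conflict occurs when an LR(0) state has two complete items [A → α .] and [B → β .] — both call for a reduction, and with no lookahead the parser cannot choose between them.

Augment with D' → D and build the canonical LR(0) collection (I0 = CLOSURE({[D' → . D]}), then GOTO on every symbol after a dot until no new states appear). It has 15 states:
  I0: { [D → . )], [D → . c Y g], [D → . g )], [D → . g Y], [D → . g g], [D' → . D] }  — shift
  I1: { [D → ) .] }  — reduce
  I2: { [D' → D .] }  — accept
  I3: { [D → c . Y g], [Y → . , L] }  — shift
  I4: { [D → g . )], [D → g . Y], [D → g . g], [Y → . , L] }  — shift
  I5: { [D → g ) .] }  — reduce
  I6: { [L → . , L ,], [L → .], [Y → , . L] }  — shift, reduce
  I7: { [D → g Y .] }  — reduce
  I8: { [D → g g .] }  — reduce
  I9: { [L → , . L ,], [L → . , L ,], [L → .] }  — shift, reduce
  I10: { [Y → , L .] }  — reduce
  I11: { [L → , L . ,] }  — shift
  I12: { [L → , L , .] }  — reduce
  I13: { [D → c Y . g] }  — shift
  I14: { [D → c Y g .] }  — reduce

No state contains more than one complete item.

Answer: No reduce-reduce conflicts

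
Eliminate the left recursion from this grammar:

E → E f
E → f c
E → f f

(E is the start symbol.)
E is directly left-recursive. The standard transformation for
  A → A α₁ | ... | A α_m | β₁ | ... | β_n
is
  A  → β₁ A' | ... | β_n A'
  A' → α₁ A' | ... | α_m A' | ε

E → f c becomes E → f c E'
E → f f becomes E → f f E'
E → E f becomes E' → f E'
Add E' → ε

Resulting grammar:
E → f c E'
E → f f E'
E' → f E'
E' → ε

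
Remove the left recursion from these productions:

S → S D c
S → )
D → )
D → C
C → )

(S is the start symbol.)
S → ) S'
S' → D c S'
S' → ε
D → )
D → C
C → )

S is directly left-recursive. The standard transformation for
  A → A α₁ | ... | A α_m | β₁ | ... | β_n
is
  A  → β₁ A' | ... | β_n A'
  A' → α₁ A' | ... | α_m A' | ε

S → ) becomes S → ) S'
S → S D c becomes S' → D c S'
Add S' → ε

Productions for other non-terminals are unchanged:
  D → )
  D → C
  C → )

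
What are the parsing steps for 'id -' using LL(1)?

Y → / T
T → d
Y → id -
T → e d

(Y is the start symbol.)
LL(1) parsing maintains a stack (initially the start symbol over $) and the input. At each step: if the stack top is a terminal, match it against the current input token; if it is a non-terminal N, replace it with the RHS of M[N, lookahead] (the unique production whose predict set contains the lookahead).

Stack is shown with the top on the left.

Stack   Input   Action
----------------------
Y $     id - $  output Y → id -
id - $  id - $  match 'id'
- $     - $     match '-'
$       $       accept

The string is accepted.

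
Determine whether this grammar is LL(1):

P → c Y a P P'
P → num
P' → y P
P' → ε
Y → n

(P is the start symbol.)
Relevant sets:
  FOLLOW(P') = { $, 'y' }

For P:
  PREDICT(P → c Y a P P') = { 'c' }
  PREDICT(P → num) = { 'num' }
For P':
  PREDICT(P' → y P) = { 'y' }
  PREDICT(P' → ε) = { $, 'y' }
Y has a single production, so nothing to check there.

Conflict found: Predict set conflict for P': { 'y' }
The grammar is NOT LL(1).

Answer: No. Predict set conflict for P': { 'y' }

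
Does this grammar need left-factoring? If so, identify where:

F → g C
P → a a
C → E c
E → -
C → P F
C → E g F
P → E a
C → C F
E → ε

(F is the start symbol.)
Left-factoring is needed when two productions for the same non-terminal
share a common prefix on the right-hand side.

Productions for P:
  P → a a
  P → E a
Productions for C:
  C → E c
  C → P F
  C → E g F
  C → C F
Productions for E:
  E → -
  E → ε

Found common prefix 'E' in productions for C

Answer: Yes, C has productions with common prefix 'E'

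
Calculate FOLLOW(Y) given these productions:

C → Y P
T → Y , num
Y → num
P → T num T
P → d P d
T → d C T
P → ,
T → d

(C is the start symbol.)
To compute FOLLOW(Y), find every occurrence of Y on a right-hand side N → α Y β: add FIRST(β) \ {ε}, and if β is empty or nullable also add FOLLOW(N). Iterate to a fixed point.

In C → Y P: Y is followed by P, add FIRST(P) \ {ε} = { ',', 'd', 'num' }
In T → Y , num: Y is followed by ',' num, add FIRST(',' num) \ {ε} = { ',' }

Taking the union: FOLLOW(Y) = { ',', 'd', 'num' }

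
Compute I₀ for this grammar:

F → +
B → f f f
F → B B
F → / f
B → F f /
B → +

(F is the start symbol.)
First, augment the grammar with F' → F
I₀ = CLOSURE({ [F' → . F] }):
  [F' → . F] has the dot before F: add [F → . +], [F → . B B], [F → . / f]
  [F → . B B] has the dot before B: add [B → . f f f], [B → . F f /], [B → . +]
No further items can be added.

I₀ = { [B → . +], [B → . F f /], [B → . f f f], [F → . +], [F → . / f], [F → . B B], [F' → . F] }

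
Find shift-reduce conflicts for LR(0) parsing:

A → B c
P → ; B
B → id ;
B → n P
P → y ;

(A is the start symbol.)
A shift-reduce conflict occurs when an LR(0) state has both:
  - a complete (reduce) item [A → α .] (dot at the end), and
  - a shift item [B → β . c γ] (dot before a terminal).

Augment with A' → A and build the canonical LR(0) collection (I0 = CLOSURE({[A' → . A]}), then GOTO on every symbol after a dot until no new states appear). It has 12 states:
  I0: { [A → . B c], [A' → . A], [B → . id ;], [B → . n P] }  — shift
  I1: { [A' → A .] }  — accept
  I2: { [A → B . c] }  — shift
  I3: { [B → id . ;] }  — shift
  I4: { [B → n . P], [P → . ; B], [P → . y ;] }  — shift
  I5: { [B → . id ;], [B → . n P], [P → ; . B] }  — shift
  I6: { [B → n P .] }  — reduce
  I7: { [P → y . ;] }  — shift
  I8: { [P → y ; .] }  — reduce
  I9: { [P → ; B .] }  — reduce
  I10: { [B → id ; .] }  — reduce
  I11: { [A → B c .] }  — reduce

No state contains both a complete item and a shift item.

Answer: No shift-reduce conflicts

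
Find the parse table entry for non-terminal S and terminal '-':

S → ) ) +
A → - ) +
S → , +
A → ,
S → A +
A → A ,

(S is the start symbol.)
S → A +

To find M[S, '-'], we find productions for S where '-' is in the predict set (PREDICT(N → α) = (FIRST(α) \ {ε}) ∪ (FOLLOW(N) if α ⇒* ε)).

Relevant sets:
  FIRST(A) = { ',', '-' }

S → ) ) +: PREDICT = { ')' }
S → , +: PREDICT = { ',' }
S → A +: PREDICT = { ',', '-' }
  '-' is in predict set, so this production goes in M[S, '-']

M[S, '-'] = S → A +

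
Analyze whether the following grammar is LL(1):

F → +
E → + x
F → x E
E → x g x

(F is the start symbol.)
For F:
  PREDICT(F → '+') = { '+' }
  PREDICT(F → x E) = { 'x' }
For E:
  PREDICT(E → '+' x) = { '+' }
  PREDICT(E → x g x) = { 'x' }

All predict sets are disjoint. The grammar IS LL(1).

Answer: Yes, the grammar is LL(1).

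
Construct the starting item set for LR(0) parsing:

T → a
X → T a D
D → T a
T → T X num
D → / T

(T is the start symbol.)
First, augment the grammar with T' → T
I₀ = CLOSURE({ [T' → . T] }):
  [T' → . T] has the dot before T: add [T → . a], [T → . T X num]
No further items can be added.

I₀ = { [T → . T X num], [T → . a], [T' → . T] }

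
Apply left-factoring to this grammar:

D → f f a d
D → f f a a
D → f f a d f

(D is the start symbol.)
D → f f a D'
D' → d D''
D'' → ε
D'' → f
D' → a

Left-factoring transforms A → αβ₁ | αβ₂ into A → αA' and A' → β₁ | β₂
(α is the longest common prefix among the alternatives). Repeat until
no nonterminal has two alternatives with a common prefix.

Round 1: D has alternatives sharing prefix 'f f a'. Introduce D': D → f f a D'
  Add: D' → d
  Add: D' → a
  Add: D' → d f

Round 2: D' has alternatives sharing prefix 'd'. Introduce D'': D' → d D''
  Add: D'' → ε
  Add: D'' → f

No remaining common prefixes — done.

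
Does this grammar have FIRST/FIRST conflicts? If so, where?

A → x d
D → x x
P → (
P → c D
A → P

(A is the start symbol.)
A FIRST/FIRST conflict occurs when two productions N → α and N → β for the same non-terminal have FIRST(α) ∩ FIRST(β) ≠ ∅ (with ε ∈ FIRST of a nullable right-hand side, so two nullable alternatives also conflict).

FIRST sets of the non-terminals at (or reachable through a nullable prefix from) the front of some alternative:
  FIRST(P) = { '(', 'c' }

Productions for A:
  A → x d: FIRST = { 'x' }
  A → P: FIRST = { '(', 'c' }
Productions for P:
  P → (: FIRST = { '(' }
  P → c D: FIRST = { 'c' }
D has only one production, so no FIRST/FIRST conflict is possible there.

All alternatives of each non-terminal have pairwise disjoint FIRST sets.

Answer: No FIRST/FIRST conflicts.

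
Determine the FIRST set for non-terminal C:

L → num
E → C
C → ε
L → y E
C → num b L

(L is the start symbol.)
{ 'num', ε }

From C → ε:
  - ε-production, so ε ∈ FIRST(C)
From C → num b L:
  - num is a terminal: add 'num' and stop

Collecting: FIRST(C) = { 'num', ε }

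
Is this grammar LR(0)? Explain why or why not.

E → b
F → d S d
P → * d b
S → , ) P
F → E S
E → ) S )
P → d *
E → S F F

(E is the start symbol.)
Yes, the grammar is LR(0)

A grammar is LR(0) if no state in the canonical LR(0) collection has:
  - both a shift item (dot before a terminal) and a complete item (shift-reduce conflict), or
  - two or more complete items (reduce-reduce conflict; the accept item [E' → E .] counts as a complete item here).

Augment with E' → E and build the canonical LR(0) collection (I0 = CLOSURE({[E' → . E]}), then GOTO on every symbol after a dot until no new states appear). It has 22 states:
  I0: { [E → . ) S )], [E → . S F F], [E → . b], [E' → . E], [S → . , ) P] }  — shift
  I1: { [E → ) . S )], [S → . , ) P] }  — shift
  I2: { [S → , . ) P] }  — shift
  I3: { [E' → E .] }  — accept
  I4: { [E → . ) S )], [E → . S F F], [E → . b], [E → S . F F], [F → . E S], [F → . d S d], [S → . , ) P] }  — shift
  I5: { [E → b .] }  — reduce
  I6: { [F → E . S], [S → . , ) P] }  — shift
  I7: { [E → . ) S )], [E → . S F F], [E → . b], [E → S F . F], [F → . E S], [F → . d S d], [S → . , ) P] }  — shift
  I8: { [F → d . S d], [S → . , ) P] }  — shift
  I9: { [F → d S . d] }  — shift
  I10: { [F → d S d .] }  — reduce
  I11: { [E → S F F .] }  — reduce
  I12: { [F → E S .] }  — reduce
  I13: { [P → . * d b], [P → . d *], [S → , ) . P] }  — shift
  I14: { [P → * . d b] }  — shift
  I15: { [S → , ) P .] }  — reduce
  I16: { [P → d . *] }  — shift
  I17: { [P → d * .] }  — reduce
  I18: { [P → * d . b] }  — shift
  I19: { [P → * d b .] }  — reduce
  I20: { [E → ) S . )] }  — shift
  I21: { [E → ) S ) .] }  — reduce

Every state is either a pure shift/goto state or contains exactly one complete item and nothing to shift — no conflicts. The grammar is LR(0).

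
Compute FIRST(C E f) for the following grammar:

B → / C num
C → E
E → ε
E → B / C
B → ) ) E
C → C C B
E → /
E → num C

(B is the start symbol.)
{ ')', '/', 'f', 'num' }

FIRST sets of the non-terminals involved (from the grammar, by fixed-point iteration):
  FIRST(C) = { ')', '/', 'num', ε }
  FIRST(E) = { ')', '/', 'num', ε }

To compute FIRST(C E f), process the symbols left to right:
Symbol C is a non-terminal. Add FIRST(C) \ {ε} = { ')', '/', 'num' }
C is nullable (ε ∈ FIRST(C)), continue to the next symbol.
Symbol E is a non-terminal. Add FIRST(E) \ {ε} = { ')', '/', 'num' }
E is nullable (ε ∈ FIRST(E)), continue to the next symbol.
Symbol f is a terminal. Add 'f' and stop.
FIRST(C E f) = { ')', '/', 'f', 'num' }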